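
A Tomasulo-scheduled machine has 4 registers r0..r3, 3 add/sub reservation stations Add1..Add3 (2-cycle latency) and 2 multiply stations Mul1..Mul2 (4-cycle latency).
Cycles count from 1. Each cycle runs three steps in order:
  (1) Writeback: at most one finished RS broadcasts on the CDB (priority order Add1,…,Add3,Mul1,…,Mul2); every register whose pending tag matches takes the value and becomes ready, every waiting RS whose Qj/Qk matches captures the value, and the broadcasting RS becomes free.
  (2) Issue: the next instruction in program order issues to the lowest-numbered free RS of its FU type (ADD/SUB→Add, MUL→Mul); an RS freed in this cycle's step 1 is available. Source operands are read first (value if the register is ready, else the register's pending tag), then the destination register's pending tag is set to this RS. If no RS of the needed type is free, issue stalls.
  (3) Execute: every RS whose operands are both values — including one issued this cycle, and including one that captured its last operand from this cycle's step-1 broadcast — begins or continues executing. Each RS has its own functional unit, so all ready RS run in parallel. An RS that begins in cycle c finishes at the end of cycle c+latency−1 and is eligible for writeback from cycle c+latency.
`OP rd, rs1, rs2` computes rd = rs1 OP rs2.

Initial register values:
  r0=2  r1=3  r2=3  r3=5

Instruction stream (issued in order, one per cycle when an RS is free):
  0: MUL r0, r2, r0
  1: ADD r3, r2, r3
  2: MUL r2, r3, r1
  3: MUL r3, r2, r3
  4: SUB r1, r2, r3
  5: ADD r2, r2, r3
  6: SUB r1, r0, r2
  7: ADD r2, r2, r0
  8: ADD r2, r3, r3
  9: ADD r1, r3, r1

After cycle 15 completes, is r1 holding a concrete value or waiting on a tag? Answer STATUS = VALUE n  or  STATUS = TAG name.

STATUS = TAG Add3

  c1: issue MUL r0<-Mul1  regs: r0:Mul1,r1:3,r2:3,r3:5
  c2: issue ADD r3<-Add1  regs: r0:Mul1,r1:3,r2:3,r3:Add1
  c3: issue MUL r2<-Mul2  regs: r0:Mul1,r1:3,r2:Mul2,r3:Add1
  c4: CDB Add1=8; stall  regs: r0:Mul1,r1:3,r2:Mul2,r3:8
  c5: CDB Mul1=6; issue MUL r3<-Mul1  regs: r0:6,r1:3,r2:Mul2,r3:Mul1
  c6: issue SUB r1<-Add1  regs: r0:6,r1:Add1,r2:Mul2,r3:Mul1
  c7: issue ADD r2<-Add2  regs: r0:6,r1:Add1,r2:Add2,r3:Mul1
  c8: CDB Mul2=24; issue SUB r1<-Add3  regs: r0:6,r1:Add3,r2:Add2,r3:Mul1
  c9: stall  regs: r0:6,r1:Add3,r2:Add2,r3:Mul1
  c10: stall  regs: r0:6,r1:Add3,r2:Add2,r3:Mul1
  c11: stall  regs: r0:6,r1:Add3,r2:Add2,r3:Mul1
  c12: CDB Mul1=192; stall  regs: r0:6,r1:Add3,r2:Add2,r3:192
  c13: stall  regs: r0:6,r1:Add3,r2:Add2,r3:192
  c14: CDB Add1=-168; issue ADD r2<-Add1  regs: r0:6,r1:Add3,r2:Add1,r3:192
  c15: CDB Add2=216; issue ADD r2<-Add2  regs: r0:6,r1:Add3,r2:Add2,r3:192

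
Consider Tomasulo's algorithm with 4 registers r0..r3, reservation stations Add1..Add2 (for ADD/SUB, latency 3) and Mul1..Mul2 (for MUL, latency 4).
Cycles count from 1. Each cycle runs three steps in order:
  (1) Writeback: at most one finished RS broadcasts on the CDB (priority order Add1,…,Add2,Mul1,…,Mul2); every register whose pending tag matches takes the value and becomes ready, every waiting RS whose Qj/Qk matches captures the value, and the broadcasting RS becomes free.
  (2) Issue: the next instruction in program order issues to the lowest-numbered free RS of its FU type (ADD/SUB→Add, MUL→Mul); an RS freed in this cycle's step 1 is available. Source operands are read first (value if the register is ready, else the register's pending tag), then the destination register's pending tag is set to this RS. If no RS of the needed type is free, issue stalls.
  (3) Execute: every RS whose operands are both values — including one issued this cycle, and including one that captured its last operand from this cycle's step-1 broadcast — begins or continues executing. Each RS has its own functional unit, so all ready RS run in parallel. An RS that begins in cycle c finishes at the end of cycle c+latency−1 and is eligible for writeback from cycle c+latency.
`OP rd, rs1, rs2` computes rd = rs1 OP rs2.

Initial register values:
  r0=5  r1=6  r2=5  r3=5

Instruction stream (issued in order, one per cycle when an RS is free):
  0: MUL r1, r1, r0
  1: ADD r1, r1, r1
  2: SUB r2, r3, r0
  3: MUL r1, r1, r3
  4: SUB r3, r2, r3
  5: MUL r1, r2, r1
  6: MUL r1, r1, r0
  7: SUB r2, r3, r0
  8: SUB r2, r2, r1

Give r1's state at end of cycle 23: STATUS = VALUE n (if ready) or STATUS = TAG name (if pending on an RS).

STATUS = VALUE 0

  c1: issue MUL r1<-Mul1  regs: r0:5,r1:Mul1,r2:5,r3:5
  c2: issue ADD r1<-Add1  regs: r0:5,r1:Add1,r2:5,r3:5
  c3: issue SUB r2<-Add2  regs: r0:5,r1:Add1,r2:Add2,r3:5
  c4: issue MUL r1<-Mul2  regs: r0:5,r1:Mul2,r2:Add2,r3:5
  c5: CDB Mul1=30; stall  regs: r0:5,r1:Mul2,r2:Add2,r3:5
  c6: CDB Add2=0; issue SUB r3<-Add2  regs: r0:5,r1:Mul2,r2:0,r3:Add2
  c7: issue MUL r1<-Mul1  regs: r0:5,r1:Mul1,r2:0,r3:Add2
  c8: CDB Add1=60; stall  regs: r0:5,r1:Mul1,r2:0,r3:Add2
  c9: CDB Add2=-5; stall  regs: r0:5,r1:Mul1,r2:0,r3:-5
  c10: stall  regs: r0:5,r1:Mul1,r2:0,r3:-5
  c11: stall  regs: r0:5,r1:Mul1,r2:0,r3:-5
  c12: CDB Mul2=300; issue MUL r1<-Mul2  regs: r0:5,r1:Mul2,r2:0,r3:-5
  c13: issue SUB r2<-Add1  regs: r0:5,r1:Mul2,r2:Add1,r3:-5
  c14: issue SUB r2<-Add2  regs: r0:5,r1:Mul2,r2:Add2,r3:-5
  c15: -  regs: r0:5,r1:Mul2,r2:Add2,r3:-5
  c16: CDB Add1=-10  regs: r0:5,r1:Mul2,r2:Add2,r3:-5
  c17: CDB Mul1=0  regs: r0:5,r1:Mul2,r2:Add2,r3:-5
  c18: -  regs: r0:5,r1:Mul2,r2:Add2,r3:-5
  c19: -  regs: r0:5,r1:Mul2,r2:Add2,r3:-5
  c20: -  regs: r0:5,r1:Mul2,r2:Add2,r3:-5
  c21: CDB Mul2=0  regs: r0:5,r1:0,r2:Add2,r3:-5
  c22: -  regs: r0:5,r1:0,r2:Add2,r3:-5
  c23: -  regs: r0:5,r1:0,r2:Add2,r3:-5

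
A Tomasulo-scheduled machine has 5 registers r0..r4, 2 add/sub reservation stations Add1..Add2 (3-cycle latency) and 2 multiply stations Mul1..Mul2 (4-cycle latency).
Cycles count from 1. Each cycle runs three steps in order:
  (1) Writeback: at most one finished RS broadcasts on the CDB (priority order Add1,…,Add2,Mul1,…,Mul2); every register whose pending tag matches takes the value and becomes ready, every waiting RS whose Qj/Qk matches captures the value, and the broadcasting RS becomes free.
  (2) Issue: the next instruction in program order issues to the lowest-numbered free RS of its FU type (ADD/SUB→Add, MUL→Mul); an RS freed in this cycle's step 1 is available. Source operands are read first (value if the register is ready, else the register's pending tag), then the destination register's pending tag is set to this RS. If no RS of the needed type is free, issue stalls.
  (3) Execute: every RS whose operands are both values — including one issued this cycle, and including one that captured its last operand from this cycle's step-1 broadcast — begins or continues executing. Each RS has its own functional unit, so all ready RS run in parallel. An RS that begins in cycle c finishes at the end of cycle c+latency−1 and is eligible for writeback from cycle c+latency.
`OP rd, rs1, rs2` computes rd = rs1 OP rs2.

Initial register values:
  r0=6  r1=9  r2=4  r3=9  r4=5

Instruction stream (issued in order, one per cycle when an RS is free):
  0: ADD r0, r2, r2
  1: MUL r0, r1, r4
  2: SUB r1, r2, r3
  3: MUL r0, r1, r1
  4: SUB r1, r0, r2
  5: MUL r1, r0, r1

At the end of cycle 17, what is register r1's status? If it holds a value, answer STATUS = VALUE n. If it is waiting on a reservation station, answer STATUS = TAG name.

STATUS = VALUE 525

  c1: issue ADD r0<-Add1  regs: r0:Add1,r1:9,r2:4,r3:9,r4:5
  c2: issue MUL r0<-Mul1  regs: r0:Mul1,r1:9,r2:4,r3:9,r4:5
  c3: issue SUB r1<-Add2  regs: r0:Mul1,r1:Add2,r2:4,r3:9,r4:5
  c4: CDB Add1=8; issue MUL r0<-Mul2  regs: r0:Mul2,r1:Add2,r2:4,r3:9,r4:5
  c5: issue SUB r1<-Add1  regs: r0:Mul2,r1:Add1,r2:4,r3:9,r4:5
  c6: CDB Add2=-5; stall  regs: r0:Mul2,r1:Add1,r2:4,r3:9,r4:5
  c7: CDB Mul1=45; issue MUL r1<-Mul1  regs: r0:Mul2,r1:Mul1,r2:4,r3:9,r4:5
  c8: -  regs: r0:Mul2,r1:Mul1,r2:4,r3:9,r4:5
  c9: -  regs: r0:Mul2,r1:Mul1,r2:4,r3:9,r4:5
  c10: CDB Mul2=25  regs: r0:25,r1:Mul1,r2:4,r3:9,r4:5
  c11: -  regs: r0:25,r1:Mul1,r2:4,r3:9,r4:5
  c12: -  regs: r0:25,r1:Mul1,r2:4,r3:9,r4:5
  c13: CDB Add1=21  regs: r0:25,r1:Mul1,r2:4,r3:9,r4:5
  c14: -  regs: r0:25,r1:Mul1,r2:4,r3:9,r4:5
  c15: -  regs: r0:25,r1:Mul1,r2:4,r3:9,r4:5
  c16: -  regs: r0:25,r1:Mul1,r2:4,r3:9,r4:5
  c17: CDB Mul1=525  regs: r0:25,r1:525,r2:4,r3:9,r4:5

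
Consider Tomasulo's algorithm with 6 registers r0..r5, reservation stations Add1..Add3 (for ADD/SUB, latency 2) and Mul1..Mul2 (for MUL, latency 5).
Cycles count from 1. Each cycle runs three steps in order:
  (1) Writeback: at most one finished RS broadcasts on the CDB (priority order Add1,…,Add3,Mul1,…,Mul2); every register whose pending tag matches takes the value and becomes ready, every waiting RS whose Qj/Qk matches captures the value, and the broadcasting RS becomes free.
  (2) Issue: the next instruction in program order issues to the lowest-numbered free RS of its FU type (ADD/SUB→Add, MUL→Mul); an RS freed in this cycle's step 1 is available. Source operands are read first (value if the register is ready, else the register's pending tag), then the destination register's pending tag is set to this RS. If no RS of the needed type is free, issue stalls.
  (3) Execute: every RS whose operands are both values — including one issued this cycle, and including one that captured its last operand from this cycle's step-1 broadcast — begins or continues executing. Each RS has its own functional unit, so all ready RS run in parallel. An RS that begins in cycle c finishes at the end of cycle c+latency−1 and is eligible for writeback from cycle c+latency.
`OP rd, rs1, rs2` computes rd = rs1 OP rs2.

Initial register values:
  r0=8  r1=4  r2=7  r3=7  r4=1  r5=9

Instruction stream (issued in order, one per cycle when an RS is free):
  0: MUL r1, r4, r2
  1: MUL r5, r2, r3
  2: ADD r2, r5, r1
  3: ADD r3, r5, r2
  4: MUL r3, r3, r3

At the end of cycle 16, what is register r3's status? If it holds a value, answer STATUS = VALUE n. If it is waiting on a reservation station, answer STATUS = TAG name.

  c1: issue MUL r1<-Mul1  regs: r0:8,r1:Mul1,r2:7,r3:7,r4:1,r5:9
  c2: issue MUL r5<-Mul2  regs: r0:8,r1:Mul1,r2:7,r3:7,r4:1,r5:Mul2
  c3: issue ADD r2<-Add1  regs: r0:8,r1:Mul1,r2:Add1,r3:7,r4:1,r5:Mul2
  c4: issue ADD r3<-Add2  regs: r0:8,r1:Mul1,r2:Add1,r3:Add2,r4:1,r5:Mul2
  c5: stall  regs: r0:8,r1:Mul1,r2:Add1,r3:Add2,r4:1,r5:Mul2
  c6: CDB Mul1=7; issue MUL r3<-Mul1  regs: r0:8,r1:7,r2:Add1,r3:Mul1,r4:1,r5:Mul2
  c7: CDB Mul2=49  regs: r0:8,r1:7,r2:Add1,r3:Mul1,r4:1,r5:49
  c8: -  regs: r0:8,r1:7,r2:Add1,r3:Mul1,r4:1,r5:49
  c9: CDB Add1=56  regs: r0:8,r1:7,r2:56,r3:Mul1,r4:1,r5:49
  c10: -  regs: r0:8,r1:7,r2:56,r3:Mul1,r4:1,r5:49
  c11: CDB Add2=105  regs: r0:8,r1:7,r2:56,r3:Mul1,r4:1,r5:49
  c12: -  regs: r0:8,r1:7,r2:56,r3:Mul1,r4:1,r5:49
  c13: -  regs: r0:8,r1:7,r2:56,r3:Mul1,r4:1,r5:49
  c14: -  regs: r0:8,r1:7,r2:56,r3:Mul1,r4:1,r5:49
  c15: -  regs: r0:8,r1:7,r2:56,r3:Mul1,r4:1,r5:49
  c16: CDB Mul1=11025  regs: r0:8,r1:7,r2:56,r3:11025,r4:1,r5:49

STATUS = VALUE 11025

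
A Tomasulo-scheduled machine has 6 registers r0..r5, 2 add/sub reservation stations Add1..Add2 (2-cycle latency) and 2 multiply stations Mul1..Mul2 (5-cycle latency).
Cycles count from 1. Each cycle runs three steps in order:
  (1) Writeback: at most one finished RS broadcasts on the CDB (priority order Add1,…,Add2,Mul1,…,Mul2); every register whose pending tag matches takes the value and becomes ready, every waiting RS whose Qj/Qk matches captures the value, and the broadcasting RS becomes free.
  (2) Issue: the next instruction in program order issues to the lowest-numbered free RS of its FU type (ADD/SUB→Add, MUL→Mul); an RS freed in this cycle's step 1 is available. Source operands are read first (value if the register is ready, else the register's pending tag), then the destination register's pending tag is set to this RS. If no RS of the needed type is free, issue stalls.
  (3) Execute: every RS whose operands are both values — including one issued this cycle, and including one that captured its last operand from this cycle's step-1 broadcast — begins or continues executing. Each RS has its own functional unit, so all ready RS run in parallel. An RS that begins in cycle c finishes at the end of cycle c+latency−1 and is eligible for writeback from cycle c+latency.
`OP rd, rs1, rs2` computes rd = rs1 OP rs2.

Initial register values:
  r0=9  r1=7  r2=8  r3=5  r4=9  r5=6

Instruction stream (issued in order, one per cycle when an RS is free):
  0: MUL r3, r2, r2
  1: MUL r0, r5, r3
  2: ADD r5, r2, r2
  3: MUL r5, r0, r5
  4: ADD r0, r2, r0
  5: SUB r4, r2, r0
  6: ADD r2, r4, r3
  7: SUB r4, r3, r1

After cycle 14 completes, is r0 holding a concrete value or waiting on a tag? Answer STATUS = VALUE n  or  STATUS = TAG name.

STATUS = VALUE 392

cycle 1: issue MUL r3<-Mul1 // r0:9,r1:7,r2:8,r3:Mul1,r4:9,r5:6
cycle 2: issue MUL r0<-Mul2 // r0:Mul2,r1:7,r2:8,r3:Mul1,r4:9,r5:6
cycle 3: issue ADD r5<-Add1 // r0:Mul2,r1:7,r2:8,r3:Mul1,r4:9,r5:Add1
cycle 4: stall // r0:Mul2,r1:7,r2:8,r3:Mul1,r4:9,r5:Add1
cycle 5: CDB Add1=16; stall // r0:Mul2,r1:7,r2:8,r3:Mul1,r4:9,r5:16
cycle 6: CDB Mul1=64; issue MUL r5<-Mul1 // r0:Mul2,r1:7,r2:8,r3:64,r4:9,r5:Mul1
cycle 7: issue ADD r0<-Add1 // r0:Add1,r1:7,r2:8,r3:64,r4:9,r5:Mul1
cycle 8: issue SUB r4<-Add2 // r0:Add1,r1:7,r2:8,r3:64,r4:Add2,r5:Mul1
cycle 9: stall // r0:Add1,r1:7,r2:8,r3:64,r4:Add2,r5:Mul1
cycle 10: stall // r0:Add1,r1:7,r2:8,r3:64,r4:Add2,r5:Mul1
cycle 11: CDB Mul2=384; stall // r0:Add1,r1:7,r2:8,r3:64,r4:Add2,r5:Mul1
cycle 12: stall // r0:Add1,r1:7,r2:8,r3:64,r4:Add2,r5:Mul1
cycle 13: CDB Add1=392; issue ADD r2<-Add1 // r0:392,r1:7,r2:Add1,r3:64,r4:Add2,r5:Mul1
cycle 14: stall // r0:392,r1:7,r2:Add1,r3:64,r4:Add2,r5:Mul1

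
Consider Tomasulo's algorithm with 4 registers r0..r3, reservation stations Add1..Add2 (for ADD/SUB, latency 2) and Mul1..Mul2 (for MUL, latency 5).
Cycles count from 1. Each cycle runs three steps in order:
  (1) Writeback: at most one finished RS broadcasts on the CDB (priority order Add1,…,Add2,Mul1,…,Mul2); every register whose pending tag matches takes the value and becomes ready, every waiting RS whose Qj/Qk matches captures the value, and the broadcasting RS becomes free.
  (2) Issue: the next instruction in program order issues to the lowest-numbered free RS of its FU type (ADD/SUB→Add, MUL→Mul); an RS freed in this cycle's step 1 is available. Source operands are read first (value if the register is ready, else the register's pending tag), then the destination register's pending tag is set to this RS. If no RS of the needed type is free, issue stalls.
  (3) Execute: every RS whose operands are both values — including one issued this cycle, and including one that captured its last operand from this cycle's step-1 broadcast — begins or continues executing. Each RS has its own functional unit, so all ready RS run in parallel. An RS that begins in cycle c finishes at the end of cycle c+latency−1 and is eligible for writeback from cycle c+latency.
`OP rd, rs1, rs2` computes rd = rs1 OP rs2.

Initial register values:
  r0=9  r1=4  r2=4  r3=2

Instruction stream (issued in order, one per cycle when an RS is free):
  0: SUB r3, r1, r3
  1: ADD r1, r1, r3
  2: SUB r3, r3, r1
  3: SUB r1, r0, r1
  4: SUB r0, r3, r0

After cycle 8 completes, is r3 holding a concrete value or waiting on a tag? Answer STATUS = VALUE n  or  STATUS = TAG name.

STATUS = VALUE -4

cycle 1: issue SUB r3<-Add1 // r0:9,r1:4,r2:4,r3:Add1
cycle 2: issue ADD r1<-Add2 // r0:9,r1:Add2,r2:4,r3:Add1
cycle 3: CDB Add1=2; issue SUB r3<-Add1 // r0:9,r1:Add2,r2:4,r3:Add1
cycle 4: stall // r0:9,r1:Add2,r2:4,r3:Add1
cycle 5: CDB Add2=6; issue SUB r1<-Add2 // r0:9,r1:Add2,r2:4,r3:Add1
cycle 6: stall // r0:9,r1:Add2,r2:4,r3:Add1
cycle 7: CDB Add1=-4; issue SUB r0<-Add1 // r0:Add1,r1:Add2,r2:4,r3:-4
cycle 8: CDB Add2=3 // r0:Add1,r1:3,r2:4,r3:-4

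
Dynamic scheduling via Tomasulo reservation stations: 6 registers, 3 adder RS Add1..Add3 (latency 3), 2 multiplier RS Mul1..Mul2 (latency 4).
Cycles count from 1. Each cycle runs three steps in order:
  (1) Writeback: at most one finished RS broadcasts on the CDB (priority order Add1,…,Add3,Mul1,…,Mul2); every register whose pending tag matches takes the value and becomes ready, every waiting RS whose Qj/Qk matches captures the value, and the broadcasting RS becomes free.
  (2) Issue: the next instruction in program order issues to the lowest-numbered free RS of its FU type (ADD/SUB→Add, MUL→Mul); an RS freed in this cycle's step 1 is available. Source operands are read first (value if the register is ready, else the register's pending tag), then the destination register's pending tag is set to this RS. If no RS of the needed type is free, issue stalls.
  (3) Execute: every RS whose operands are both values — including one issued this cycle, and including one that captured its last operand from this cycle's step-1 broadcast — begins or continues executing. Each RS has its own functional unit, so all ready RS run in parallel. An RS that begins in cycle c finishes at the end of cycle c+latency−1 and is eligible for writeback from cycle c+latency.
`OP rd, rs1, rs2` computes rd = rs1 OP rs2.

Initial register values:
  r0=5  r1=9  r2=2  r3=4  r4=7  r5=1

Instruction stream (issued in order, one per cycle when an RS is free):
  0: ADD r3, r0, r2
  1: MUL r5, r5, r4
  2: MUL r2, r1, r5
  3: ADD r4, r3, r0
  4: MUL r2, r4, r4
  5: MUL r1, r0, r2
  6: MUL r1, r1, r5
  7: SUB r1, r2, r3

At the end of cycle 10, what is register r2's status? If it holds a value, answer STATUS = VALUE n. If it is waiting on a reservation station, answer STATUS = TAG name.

  c1: issue ADD r3<-Add1  regs: r0:5,r1:9,r2:2,r3:Add1,r4:7,r5:1
  c2: issue MUL r5<-Mul1  regs: r0:5,r1:9,r2:2,r3:Add1,r4:7,r5:Mul1
  c3: issue MUL r2<-Mul2  regs: r0:5,r1:9,r2:Mul2,r3:Add1,r4:7,r5:Mul1
  c4: CDB Add1=7; issue ADD r4<-Add1  regs: r0:5,r1:9,r2:Mul2,r3:7,r4:Add1,r5:Mul1
  c5: stall  regs: r0:5,r1:9,r2:Mul2,r3:7,r4:Add1,r5:Mul1
  c6: CDB Mul1=7; issue MUL r2<-Mul1  regs: r0:5,r1:9,r2:Mul1,r3:7,r4:Add1,r5:7
  c7: CDB Add1=12; stall  regs: r0:5,r1:9,r2:Mul1,r3:7,r4:12,r5:7
  c8: stall  regs: r0:5,r1:9,r2:Mul1,r3:7,r4:12,r5:7
  c9: stall  regs: r0:5,r1:9,r2:Mul1,r3:7,r4:12,r5:7
  c10: CDB Mul2=63; issue MUL r1<-Mul2  regs: r0:5,r1:Mul2,r2:Mul1,r3:7,r4:12,r5:7

STATUS = TAG Mul1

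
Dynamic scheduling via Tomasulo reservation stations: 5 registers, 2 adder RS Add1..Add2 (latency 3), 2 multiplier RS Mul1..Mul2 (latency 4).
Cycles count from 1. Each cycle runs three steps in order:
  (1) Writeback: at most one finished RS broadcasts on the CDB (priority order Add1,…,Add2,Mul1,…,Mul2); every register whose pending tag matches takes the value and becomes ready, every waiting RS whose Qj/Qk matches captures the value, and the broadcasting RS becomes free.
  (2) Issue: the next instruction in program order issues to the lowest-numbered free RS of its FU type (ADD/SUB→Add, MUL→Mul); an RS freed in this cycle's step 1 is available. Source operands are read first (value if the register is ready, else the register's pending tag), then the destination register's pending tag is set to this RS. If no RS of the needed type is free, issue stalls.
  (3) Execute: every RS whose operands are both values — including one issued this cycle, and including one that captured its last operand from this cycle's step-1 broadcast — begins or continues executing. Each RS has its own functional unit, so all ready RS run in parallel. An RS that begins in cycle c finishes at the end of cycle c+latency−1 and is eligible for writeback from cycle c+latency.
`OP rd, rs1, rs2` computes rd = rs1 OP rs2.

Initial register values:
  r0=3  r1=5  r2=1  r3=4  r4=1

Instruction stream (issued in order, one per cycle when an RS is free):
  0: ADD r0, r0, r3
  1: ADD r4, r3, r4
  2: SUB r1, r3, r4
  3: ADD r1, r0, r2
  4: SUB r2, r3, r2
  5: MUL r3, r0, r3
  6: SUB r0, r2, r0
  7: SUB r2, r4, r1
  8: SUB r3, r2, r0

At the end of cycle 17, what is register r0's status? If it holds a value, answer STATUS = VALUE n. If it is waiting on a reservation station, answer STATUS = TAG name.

cycle 1: issue ADD r0<-Add1 // r0:Add1,r1:5,r2:1,r3:4,r4:1
cycle 2: issue ADD r4<-Add2 // r0:Add1,r1:5,r2:1,r3:4,r4:Add2
cycle 3: stall // r0:Add1,r1:5,r2:1,r3:4,r4:Add2
cycle 4: CDB Add1=7; issue SUB r1<-Add1 // r0:7,r1:Add1,r2:1,r3:4,r4:Add2
cycle 5: CDB Add2=5; issue ADD r1<-Add2 // r0:7,r1:Add2,r2:1,r3:4,r4:5
cycle 6: stall // r0:7,r1:Add2,r2:1,r3:4,r4:5
cycle 7: stall // r0:7,r1:Add2,r2:1,r3:4,r4:5
cycle 8: CDB Add1=-1; issue SUB r2<-Add1 // r0:7,r1:Add2,r2:Add1,r3:4,r4:5
cycle 9: CDB Add2=8; issue MUL r3<-Mul1 // r0:7,r1:8,r2:Add1,r3:Mul1,r4:5
cycle 10: issue SUB r0<-Add2 // r0:Add2,r1:8,r2:Add1,r3:Mul1,r4:5
cycle 11: CDB Add1=3; issue SUB r2<-Add1 // r0:Add2,r1:8,r2:Add1,r3:Mul1,r4:5
cycle 12: stall // r0:Add2,r1:8,r2:Add1,r3:Mul1,r4:5
cycle 13: CDB Mul1=28; stall // r0:Add2,r1:8,r2:Add1,r3:28,r4:5
cycle 14: CDB Add1=-3; issue SUB r3<-Add1 // r0:Add2,r1:8,r2:-3,r3:Add1,r4:5
cycle 15: CDB Add2=-4 // r0:-4,r1:8,r2:-3,r3:Add1,r4:5
cycle 16: - // r0:-4,r1:8,r2:-3,r3:Add1,r4:5
cycle 17: - // r0:-4,r1:8,r2:-3,r3:Add1,r4:5

STATUS = VALUE -4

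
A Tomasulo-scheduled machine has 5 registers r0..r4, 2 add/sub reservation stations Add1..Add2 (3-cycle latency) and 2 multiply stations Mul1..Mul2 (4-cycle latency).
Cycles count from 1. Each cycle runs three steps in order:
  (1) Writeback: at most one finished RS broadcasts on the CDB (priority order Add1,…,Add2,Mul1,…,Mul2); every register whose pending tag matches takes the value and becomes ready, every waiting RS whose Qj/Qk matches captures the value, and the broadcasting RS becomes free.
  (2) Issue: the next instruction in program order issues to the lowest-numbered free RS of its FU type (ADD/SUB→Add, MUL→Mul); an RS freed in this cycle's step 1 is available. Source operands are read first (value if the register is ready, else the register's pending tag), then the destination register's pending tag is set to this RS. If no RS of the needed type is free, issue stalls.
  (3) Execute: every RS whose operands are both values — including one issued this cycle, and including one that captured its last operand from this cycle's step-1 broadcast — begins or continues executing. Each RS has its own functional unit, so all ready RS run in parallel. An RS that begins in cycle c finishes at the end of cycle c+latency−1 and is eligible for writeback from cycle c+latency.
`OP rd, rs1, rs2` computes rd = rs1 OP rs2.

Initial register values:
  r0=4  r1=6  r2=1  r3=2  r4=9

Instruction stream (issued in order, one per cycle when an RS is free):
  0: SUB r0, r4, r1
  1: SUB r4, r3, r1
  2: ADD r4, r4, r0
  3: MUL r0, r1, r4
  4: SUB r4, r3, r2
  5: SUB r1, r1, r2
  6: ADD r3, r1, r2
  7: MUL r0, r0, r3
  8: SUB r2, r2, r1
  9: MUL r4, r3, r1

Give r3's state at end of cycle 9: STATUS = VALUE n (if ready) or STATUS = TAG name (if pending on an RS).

  c1: issue SUB r0<-Add1  regs: r0:Add1,r1:6,r2:1,r3:2,r4:9
  c2: issue SUB r4<-Add2  regs: r0:Add1,r1:6,r2:1,r3:2,r4:Add2
  c3: stall  regs: r0:Add1,r1:6,r2:1,r3:2,r4:Add2
  c4: CDB Add1=3; issue ADD r4<-Add1  regs: r0:3,r1:6,r2:1,r3:2,r4:Add1
  c5: CDB Add2=-4; issue MUL r0<-Mul1  regs: r0:Mul1,r1:6,r2:1,r3:2,r4:Add1
  c6: issue SUB r4<-Add2  regs: r0:Mul1,r1:6,r2:1,r3:2,r4:Add2
  c7: stall  regs: r0:Mul1,r1:6,r2:1,r3:2,r4:Add2
  c8: CDB Add1=-1; issue SUB r1<-Add1  regs: r0:Mul1,r1:Add1,r2:1,r3:2,r4:Add2
  c9: CDB Add2=1; issue ADD r3<-Add2  regs: r0:Mul1,r1:Add1,r2:1,r3:Add2,r4:1

STATUS = TAG Add2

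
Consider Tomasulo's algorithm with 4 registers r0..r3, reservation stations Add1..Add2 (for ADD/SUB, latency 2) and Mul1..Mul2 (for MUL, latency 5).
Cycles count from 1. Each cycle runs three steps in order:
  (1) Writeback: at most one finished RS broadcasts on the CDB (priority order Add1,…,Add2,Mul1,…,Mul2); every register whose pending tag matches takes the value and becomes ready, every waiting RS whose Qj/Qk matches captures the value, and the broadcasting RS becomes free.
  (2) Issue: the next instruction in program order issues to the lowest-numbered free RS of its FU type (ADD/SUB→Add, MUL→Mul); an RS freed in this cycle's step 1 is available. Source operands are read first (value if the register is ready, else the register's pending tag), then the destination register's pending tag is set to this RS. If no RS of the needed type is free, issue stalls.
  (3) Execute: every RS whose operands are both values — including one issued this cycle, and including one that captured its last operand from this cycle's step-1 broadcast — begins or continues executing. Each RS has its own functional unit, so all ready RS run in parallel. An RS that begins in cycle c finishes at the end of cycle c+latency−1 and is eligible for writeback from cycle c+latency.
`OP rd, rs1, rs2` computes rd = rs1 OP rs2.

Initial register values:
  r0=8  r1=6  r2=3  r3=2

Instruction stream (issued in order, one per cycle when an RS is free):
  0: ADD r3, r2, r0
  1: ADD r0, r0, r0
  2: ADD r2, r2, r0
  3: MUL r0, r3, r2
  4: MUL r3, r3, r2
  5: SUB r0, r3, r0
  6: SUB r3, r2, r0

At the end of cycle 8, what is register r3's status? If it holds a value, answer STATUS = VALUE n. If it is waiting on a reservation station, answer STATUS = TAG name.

c1: issue ADD r3<-Add1 | r0:8,r1:6,r2:3,r3:Add1
c2: issue ADD r0<-Add2 | r0:Add2,r1:6,r2:3,r3:Add1
c3: CDB Add1=11; issue ADD r2<-Add1 | r0:Add2,r1:6,r2:Add1,r3:11
c4: CDB Add2=16; issue MUL r0<-Mul1 | r0:Mul1,r1:6,r2:Add1,r3:11
c5: issue MUL r3<-Mul2 | r0:Mul1,r1:6,r2:Add1,r3:Mul2
c6: CDB Add1=19; issue SUB r0<-Add1 | r0:Add1,r1:6,r2:19,r3:Mul2
c7: issue SUB r3<-Add2 | r0:Add1,r1:6,r2:19,r3:Add2
c8: - | r0:Add1,r1:6,r2:19,r3:Add2

STATUS = TAG Add2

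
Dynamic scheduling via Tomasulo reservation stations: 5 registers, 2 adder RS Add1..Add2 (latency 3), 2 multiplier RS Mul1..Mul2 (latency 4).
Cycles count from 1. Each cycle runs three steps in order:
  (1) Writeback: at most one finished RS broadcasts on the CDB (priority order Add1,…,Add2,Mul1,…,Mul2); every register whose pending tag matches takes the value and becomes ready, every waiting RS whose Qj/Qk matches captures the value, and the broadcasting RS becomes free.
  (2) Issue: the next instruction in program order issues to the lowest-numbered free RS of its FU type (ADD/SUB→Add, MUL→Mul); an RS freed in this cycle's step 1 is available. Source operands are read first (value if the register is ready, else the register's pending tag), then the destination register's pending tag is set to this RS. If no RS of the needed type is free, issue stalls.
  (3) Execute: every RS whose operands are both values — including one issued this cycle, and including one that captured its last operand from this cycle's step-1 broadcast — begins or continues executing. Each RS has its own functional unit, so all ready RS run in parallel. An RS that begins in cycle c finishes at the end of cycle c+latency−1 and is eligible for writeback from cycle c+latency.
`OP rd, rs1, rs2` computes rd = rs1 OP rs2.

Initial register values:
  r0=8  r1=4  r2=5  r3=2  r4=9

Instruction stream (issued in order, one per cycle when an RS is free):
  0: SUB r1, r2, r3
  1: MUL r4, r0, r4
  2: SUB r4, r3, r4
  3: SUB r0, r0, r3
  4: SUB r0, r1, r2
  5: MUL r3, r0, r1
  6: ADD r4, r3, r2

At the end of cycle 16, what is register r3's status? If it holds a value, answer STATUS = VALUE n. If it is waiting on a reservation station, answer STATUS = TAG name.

STATUS = VALUE -6

cycle 1: issue SUB r1<-Add1 // r0:8,r1:Add1,r2:5,r3:2,r4:9
cycle 2: issue MUL r4<-Mul1 // r0:8,r1:Add1,r2:5,r3:2,r4:Mul1
cycle 3: issue SUB r4<-Add2 // r0:8,r1:Add1,r2:5,r3:2,r4:Add2
cycle 4: CDB Add1=3; issue SUB r0<-Add1 // r0:Add1,r1:3,r2:5,r3:2,r4:Add2
cycle 5: stall // r0:Add1,r1:3,r2:5,r3:2,r4:Add2
cycle 6: CDB Mul1=72; stall // r0:Add1,r1:3,r2:5,r3:2,r4:Add2
cycle 7: CDB Add1=6; issue SUB r0<-Add1 // r0:Add1,r1:3,r2:5,r3:2,r4:Add2
cycle 8: issue MUL r3<-Mul1 // r0:Add1,r1:3,r2:5,r3:Mul1,r4:Add2
cycle 9: CDB Add2=-70; issue ADD r4<-Add2 // r0:Add1,r1:3,r2:5,r3:Mul1,r4:Add2
cycle 10: CDB Add1=-2 // r0:-2,r1:3,r2:5,r3:Mul1,r4:Add2
cycle 11: - // r0:-2,r1:3,r2:5,r3:Mul1,r4:Add2
cycle 12: - // r0:-2,r1:3,r2:5,r3:Mul1,r4:Add2
cycle 13: - // r0:-2,r1:3,r2:5,r3:Mul1,r4:Add2
cycle 14: CDB Mul1=-6 // r0:-2,r1:3,r2:5,r3:-6,r4:Add2
cycle 15: - // r0:-2,r1:3,r2:5,r3:-6,r4:Add2
cycle 16: - // r0:-2,r1:3,r2:5,r3:-6,r4:Add2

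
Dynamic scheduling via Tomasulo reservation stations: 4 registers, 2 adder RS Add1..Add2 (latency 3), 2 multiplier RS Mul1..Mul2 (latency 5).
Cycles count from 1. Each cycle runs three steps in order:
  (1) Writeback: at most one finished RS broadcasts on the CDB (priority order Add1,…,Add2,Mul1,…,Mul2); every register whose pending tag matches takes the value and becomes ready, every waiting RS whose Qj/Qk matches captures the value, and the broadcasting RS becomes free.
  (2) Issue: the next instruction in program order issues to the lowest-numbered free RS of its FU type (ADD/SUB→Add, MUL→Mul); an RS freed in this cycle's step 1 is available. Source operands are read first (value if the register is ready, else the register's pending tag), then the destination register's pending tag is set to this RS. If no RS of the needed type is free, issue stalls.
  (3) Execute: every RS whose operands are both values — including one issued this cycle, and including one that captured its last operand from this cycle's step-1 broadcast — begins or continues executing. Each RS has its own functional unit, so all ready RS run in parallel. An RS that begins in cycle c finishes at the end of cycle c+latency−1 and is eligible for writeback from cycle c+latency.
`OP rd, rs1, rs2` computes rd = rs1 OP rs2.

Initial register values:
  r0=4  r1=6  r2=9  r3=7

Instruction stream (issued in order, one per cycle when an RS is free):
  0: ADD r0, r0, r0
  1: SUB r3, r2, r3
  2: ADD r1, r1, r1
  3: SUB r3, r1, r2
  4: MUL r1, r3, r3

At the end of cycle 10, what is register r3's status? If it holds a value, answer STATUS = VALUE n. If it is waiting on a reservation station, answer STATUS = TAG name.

  c1: issue ADD r0<-Add1  regs: r0:Add1,r1:6,r2:9,r3:7
  c2: issue SUB r3<-Add2  regs: r0:Add1,r1:6,r2:9,r3:Add2
  c3: stall  regs: r0:Add1,r1:6,r2:9,r3:Add2
  c4: CDB Add1=8; issue ADD r1<-Add1  regs: r0:8,r1:Add1,r2:9,r3:Add2
  c5: CDB Add2=2; issue SUB r3<-Add2  regs: r0:8,r1:Add1,r2:9,r3:Add2
  c6: issue MUL r1<-Mul1  regs: r0:8,r1:Mul1,r2:9,r3:Add2
  c7: CDB Add1=12  regs: r0:8,r1:Mul1,r2:9,r3:Add2
  c8: -  regs: r0:8,r1:Mul1,r2:9,r3:Add2
  c9: -  regs: r0:8,r1:Mul1,r2:9,r3:Add2
  c10: CDB Add2=3  regs: r0:8,r1:Mul1,r2:9,r3:3

STATUS = VALUE 3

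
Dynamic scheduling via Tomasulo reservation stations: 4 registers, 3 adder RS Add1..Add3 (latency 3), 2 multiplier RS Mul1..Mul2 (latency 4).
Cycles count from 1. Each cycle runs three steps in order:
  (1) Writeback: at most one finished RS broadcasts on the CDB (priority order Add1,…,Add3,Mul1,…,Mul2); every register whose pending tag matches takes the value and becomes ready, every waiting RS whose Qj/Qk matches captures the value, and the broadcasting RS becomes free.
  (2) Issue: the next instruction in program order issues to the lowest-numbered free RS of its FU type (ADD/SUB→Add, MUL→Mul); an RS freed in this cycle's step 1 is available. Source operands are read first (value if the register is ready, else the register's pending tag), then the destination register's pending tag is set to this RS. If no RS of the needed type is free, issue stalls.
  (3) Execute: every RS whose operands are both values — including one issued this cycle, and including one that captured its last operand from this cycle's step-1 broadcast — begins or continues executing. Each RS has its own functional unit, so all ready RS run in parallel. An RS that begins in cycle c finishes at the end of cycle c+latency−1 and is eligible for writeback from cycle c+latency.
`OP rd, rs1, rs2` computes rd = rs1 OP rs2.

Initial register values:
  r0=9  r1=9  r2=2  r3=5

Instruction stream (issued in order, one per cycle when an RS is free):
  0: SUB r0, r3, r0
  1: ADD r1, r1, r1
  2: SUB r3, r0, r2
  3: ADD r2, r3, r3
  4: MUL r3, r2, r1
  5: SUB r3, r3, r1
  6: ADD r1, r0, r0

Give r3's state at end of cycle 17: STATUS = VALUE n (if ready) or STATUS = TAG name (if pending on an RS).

STATUS = VALUE -234

  c1: issue SUB r0<-Add1  regs: r0:Add1,r1:9,r2:2,r3:5
  c2: issue ADD r1<-Add2  regs: r0:Add1,r1:Add2,r2:2,r3:5
  c3: issue SUB r3<-Add3  regs: r0:Add1,r1:Add2,r2:2,r3:Add3
  c4: CDB Add1=-4; issue ADD r2<-Add1  regs: r0:-4,r1:Add2,r2:Add1,r3:Add3
  c5: CDB Add2=18; issue MUL r3<-Mul1  regs: r0:-4,r1:18,r2:Add1,r3:Mul1
  c6: issue SUB r3<-Add2  regs: r0:-4,r1:18,r2:Add1,r3:Add2
  c7: CDB Add3=-6; issue ADD r1<-Add3  regs: r0:-4,r1:Add3,r2:Add1,r3:Add2
  c8: -  regs: r0:-4,r1:Add3,r2:Add1,r3:Add2
  c9: -  regs: r0:-4,r1:Add3,r2:Add1,r3:Add2
  c10: CDB Add1=-12  regs: r0:-4,r1:Add3,r2:-12,r3:Add2
  c11: CDB Add3=-8  regs: r0:-4,r1:-8,r2:-12,r3:Add2
  c12: -  regs: r0:-4,r1:-8,r2:-12,r3:Add2
  c13: -  regs: r0:-4,r1:-8,r2:-12,r3:Add2
  c14: CDB Mul1=-216  regs: r0:-4,r1:-8,r2:-12,r3:Add2
  c15: -  regs: r0:-4,r1:-8,r2:-12,r3:Add2
  c16: -  regs: r0:-4,r1:-8,r2:-12,r3:Add2
  c17: CDB Add2=-234  regs: r0:-4,r1:-8,r2:-12,r3:-234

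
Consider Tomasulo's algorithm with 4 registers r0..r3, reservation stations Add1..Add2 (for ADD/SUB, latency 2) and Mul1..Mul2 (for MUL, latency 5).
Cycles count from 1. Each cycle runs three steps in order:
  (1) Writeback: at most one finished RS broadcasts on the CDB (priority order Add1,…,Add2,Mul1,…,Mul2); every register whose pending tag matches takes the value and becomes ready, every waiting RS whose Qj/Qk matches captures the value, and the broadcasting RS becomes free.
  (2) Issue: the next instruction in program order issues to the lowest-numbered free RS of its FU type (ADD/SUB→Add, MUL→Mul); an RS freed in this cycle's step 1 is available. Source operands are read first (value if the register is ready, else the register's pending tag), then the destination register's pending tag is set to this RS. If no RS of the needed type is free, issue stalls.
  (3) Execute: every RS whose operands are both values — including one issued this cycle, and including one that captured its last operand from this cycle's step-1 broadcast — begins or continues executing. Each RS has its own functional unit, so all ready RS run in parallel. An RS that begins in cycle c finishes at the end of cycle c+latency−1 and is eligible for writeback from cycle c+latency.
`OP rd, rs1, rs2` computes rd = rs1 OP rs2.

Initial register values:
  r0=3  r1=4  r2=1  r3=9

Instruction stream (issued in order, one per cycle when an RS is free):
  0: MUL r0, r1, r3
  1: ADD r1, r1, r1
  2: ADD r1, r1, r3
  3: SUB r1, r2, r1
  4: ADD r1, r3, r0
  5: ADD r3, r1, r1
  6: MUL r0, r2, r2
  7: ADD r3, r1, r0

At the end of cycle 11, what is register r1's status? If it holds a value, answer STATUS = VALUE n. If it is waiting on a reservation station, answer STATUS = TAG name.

STATUS = VALUE 45

c1: issue MUL r0<-Mul1 | r0:Mul1,r1:4,r2:1,r3:9
c2: issue ADD r1<-Add1 | r0:Mul1,r1:Add1,r2:1,r3:9
c3: issue ADD r1<-Add2 | r0:Mul1,r1:Add2,r2:1,r3:9
c4: CDB Add1=8; issue SUB r1<-Add1 | r0:Mul1,r1:Add1,r2:1,r3:9
c5: stall | r0:Mul1,r1:Add1,r2:1,r3:9
c6: CDB Add2=17; issue ADD r1<-Add2 | r0:Mul1,r1:Add2,r2:1,r3:9
c7: CDB Mul1=36; stall | r0:36,r1:Add2,r2:1,r3:9
c8: CDB Add1=-16; issue ADD r3<-Add1 | r0:36,r1:Add2,r2:1,r3:Add1
c9: CDB Add2=45; issue MUL r0<-Mul1 | r0:Mul1,r1:45,r2:1,r3:Add1
c10: issue ADD r3<-Add2 | r0:Mul1,r1:45,r2:1,r3:Add2
c11: CDB Add1=90 | r0:Mul1,r1:45,r2:1,r3:Add2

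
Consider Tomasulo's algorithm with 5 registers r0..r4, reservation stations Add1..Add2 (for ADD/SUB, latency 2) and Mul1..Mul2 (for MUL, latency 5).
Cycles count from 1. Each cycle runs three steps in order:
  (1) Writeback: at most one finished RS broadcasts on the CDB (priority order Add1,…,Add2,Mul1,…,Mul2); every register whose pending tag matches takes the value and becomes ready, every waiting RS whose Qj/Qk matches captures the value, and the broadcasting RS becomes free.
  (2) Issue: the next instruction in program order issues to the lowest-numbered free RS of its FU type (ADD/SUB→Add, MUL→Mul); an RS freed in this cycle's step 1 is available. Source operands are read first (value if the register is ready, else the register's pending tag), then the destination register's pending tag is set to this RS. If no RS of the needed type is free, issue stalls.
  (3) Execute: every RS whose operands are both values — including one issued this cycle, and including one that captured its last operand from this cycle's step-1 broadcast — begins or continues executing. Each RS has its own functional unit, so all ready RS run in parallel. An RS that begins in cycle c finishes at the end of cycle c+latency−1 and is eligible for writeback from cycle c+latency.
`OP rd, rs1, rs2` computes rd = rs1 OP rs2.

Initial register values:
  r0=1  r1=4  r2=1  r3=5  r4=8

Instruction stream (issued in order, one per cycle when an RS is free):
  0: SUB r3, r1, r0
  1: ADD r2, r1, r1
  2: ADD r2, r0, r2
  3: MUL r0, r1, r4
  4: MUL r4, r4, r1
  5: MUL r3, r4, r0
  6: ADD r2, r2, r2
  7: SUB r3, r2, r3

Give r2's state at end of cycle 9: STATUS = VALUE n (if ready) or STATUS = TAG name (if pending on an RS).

STATUS = VALUE 9

c1: issue SUB r3<-Add1 | r0:1,r1:4,r2:1,r3:Add1,r4:8
c2: issue ADD r2<-Add2 | r0:1,r1:4,r2:Add2,r3:Add1,r4:8
c3: CDB Add1=3; issue ADD r2<-Add1 | r0:1,r1:4,r2:Add1,r3:3,r4:8
c4: CDB Add2=8; issue MUL r0<-Mul1 | r0:Mul1,r1:4,r2:Add1,r3:3,r4:8
c5: issue MUL r4<-Mul2 | r0:Mul1,r1:4,r2:Add1,r3:3,r4:Mul2
c6: CDB Add1=9; stall | r0:Mul1,r1:4,r2:9,r3:3,r4:Mul2
c7: stall | r0:Mul1,r1:4,r2:9,r3:3,r4:Mul2
c8: stall | r0:Mul1,r1:4,r2:9,r3:3,r4:Mul2
c9: CDB Mul1=32; issue MUL r3<-Mul1 | r0:32,r1:4,r2:9,r3:Mul1,r4:Mul2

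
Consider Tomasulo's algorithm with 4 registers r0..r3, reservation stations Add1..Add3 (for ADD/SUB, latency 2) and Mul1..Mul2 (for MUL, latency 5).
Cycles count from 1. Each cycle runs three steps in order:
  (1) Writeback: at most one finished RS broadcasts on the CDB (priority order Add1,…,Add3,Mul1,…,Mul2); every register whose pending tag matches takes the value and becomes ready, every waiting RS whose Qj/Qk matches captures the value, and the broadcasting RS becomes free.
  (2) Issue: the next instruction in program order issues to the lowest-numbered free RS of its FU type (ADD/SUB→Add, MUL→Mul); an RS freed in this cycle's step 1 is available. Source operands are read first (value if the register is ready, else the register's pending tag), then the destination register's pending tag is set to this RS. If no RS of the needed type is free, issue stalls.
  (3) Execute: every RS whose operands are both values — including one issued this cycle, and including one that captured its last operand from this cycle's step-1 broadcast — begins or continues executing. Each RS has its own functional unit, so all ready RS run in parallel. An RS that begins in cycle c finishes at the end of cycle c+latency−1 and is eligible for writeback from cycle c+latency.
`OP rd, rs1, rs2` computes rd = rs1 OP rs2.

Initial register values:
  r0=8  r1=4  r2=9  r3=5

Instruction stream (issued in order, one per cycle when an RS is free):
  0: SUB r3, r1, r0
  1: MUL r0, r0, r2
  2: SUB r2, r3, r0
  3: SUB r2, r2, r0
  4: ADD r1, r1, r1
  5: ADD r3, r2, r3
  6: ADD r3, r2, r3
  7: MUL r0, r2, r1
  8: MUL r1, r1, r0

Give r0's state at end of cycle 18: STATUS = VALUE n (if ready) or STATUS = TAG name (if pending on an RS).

  c1: issue SUB r3<-Add1  regs: r0:8,r1:4,r2:9,r3:Add1
  c2: issue MUL r0<-Mul1  regs: r0:Mul1,r1:4,r2:9,r3:Add1
  c3: CDB Add1=-4; issue SUB r2<-Add1  regs: r0:Mul1,r1:4,r2:Add1,r3:-4
  c4: issue SUB r2<-Add2  regs: r0:Mul1,r1:4,r2:Add2,r3:-4
  c5: issue ADD r1<-Add3  regs: r0:Mul1,r1:Add3,r2:Add2,r3:-4
  c6: stall  regs: r0:Mul1,r1:Add3,r2:Add2,r3:-4
  c7: CDB Add3=8; issue ADD r3<-Add3  regs: r0:Mul1,r1:8,r2:Add2,r3:Add3
  c8: CDB Mul1=72; stall  regs: r0:72,r1:8,r2:Add2,r3:Add3
  c9: stall  regs: r0:72,r1:8,r2:Add2,r3:Add3
  c10: CDB Add1=-76; issue ADD r3<-Add1  regs: r0:72,r1:8,r2:Add2,r3:Add1
  c11: issue MUL r0<-Mul1  regs: r0:Mul1,r1:8,r2:Add2,r3:Add1
  c12: CDB Add2=-148; issue MUL r1<-Mul2  regs: r0:Mul1,r1:Mul2,r2:-148,r3:Add1
  c13: -  regs: r0:Mul1,r1:Mul2,r2:-148,r3:Add1
  c14: CDB Add3=-152  regs: r0:Mul1,r1:Mul2,r2:-148,r3:Add1
  c15: -  regs: r0:Mul1,r1:Mul2,r2:-148,r3:Add1
  c16: CDB Add1=-300  regs: r0:Mul1,r1:Mul2,r2:-148,r3:-300
  c17: CDB Mul1=-1184  regs: r0:-1184,r1:Mul2,r2:-148,r3:-300
  c18: -  regs: r0:-1184,r1:Mul2,r2:-148,r3:-300

STATUS = VALUE -1184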